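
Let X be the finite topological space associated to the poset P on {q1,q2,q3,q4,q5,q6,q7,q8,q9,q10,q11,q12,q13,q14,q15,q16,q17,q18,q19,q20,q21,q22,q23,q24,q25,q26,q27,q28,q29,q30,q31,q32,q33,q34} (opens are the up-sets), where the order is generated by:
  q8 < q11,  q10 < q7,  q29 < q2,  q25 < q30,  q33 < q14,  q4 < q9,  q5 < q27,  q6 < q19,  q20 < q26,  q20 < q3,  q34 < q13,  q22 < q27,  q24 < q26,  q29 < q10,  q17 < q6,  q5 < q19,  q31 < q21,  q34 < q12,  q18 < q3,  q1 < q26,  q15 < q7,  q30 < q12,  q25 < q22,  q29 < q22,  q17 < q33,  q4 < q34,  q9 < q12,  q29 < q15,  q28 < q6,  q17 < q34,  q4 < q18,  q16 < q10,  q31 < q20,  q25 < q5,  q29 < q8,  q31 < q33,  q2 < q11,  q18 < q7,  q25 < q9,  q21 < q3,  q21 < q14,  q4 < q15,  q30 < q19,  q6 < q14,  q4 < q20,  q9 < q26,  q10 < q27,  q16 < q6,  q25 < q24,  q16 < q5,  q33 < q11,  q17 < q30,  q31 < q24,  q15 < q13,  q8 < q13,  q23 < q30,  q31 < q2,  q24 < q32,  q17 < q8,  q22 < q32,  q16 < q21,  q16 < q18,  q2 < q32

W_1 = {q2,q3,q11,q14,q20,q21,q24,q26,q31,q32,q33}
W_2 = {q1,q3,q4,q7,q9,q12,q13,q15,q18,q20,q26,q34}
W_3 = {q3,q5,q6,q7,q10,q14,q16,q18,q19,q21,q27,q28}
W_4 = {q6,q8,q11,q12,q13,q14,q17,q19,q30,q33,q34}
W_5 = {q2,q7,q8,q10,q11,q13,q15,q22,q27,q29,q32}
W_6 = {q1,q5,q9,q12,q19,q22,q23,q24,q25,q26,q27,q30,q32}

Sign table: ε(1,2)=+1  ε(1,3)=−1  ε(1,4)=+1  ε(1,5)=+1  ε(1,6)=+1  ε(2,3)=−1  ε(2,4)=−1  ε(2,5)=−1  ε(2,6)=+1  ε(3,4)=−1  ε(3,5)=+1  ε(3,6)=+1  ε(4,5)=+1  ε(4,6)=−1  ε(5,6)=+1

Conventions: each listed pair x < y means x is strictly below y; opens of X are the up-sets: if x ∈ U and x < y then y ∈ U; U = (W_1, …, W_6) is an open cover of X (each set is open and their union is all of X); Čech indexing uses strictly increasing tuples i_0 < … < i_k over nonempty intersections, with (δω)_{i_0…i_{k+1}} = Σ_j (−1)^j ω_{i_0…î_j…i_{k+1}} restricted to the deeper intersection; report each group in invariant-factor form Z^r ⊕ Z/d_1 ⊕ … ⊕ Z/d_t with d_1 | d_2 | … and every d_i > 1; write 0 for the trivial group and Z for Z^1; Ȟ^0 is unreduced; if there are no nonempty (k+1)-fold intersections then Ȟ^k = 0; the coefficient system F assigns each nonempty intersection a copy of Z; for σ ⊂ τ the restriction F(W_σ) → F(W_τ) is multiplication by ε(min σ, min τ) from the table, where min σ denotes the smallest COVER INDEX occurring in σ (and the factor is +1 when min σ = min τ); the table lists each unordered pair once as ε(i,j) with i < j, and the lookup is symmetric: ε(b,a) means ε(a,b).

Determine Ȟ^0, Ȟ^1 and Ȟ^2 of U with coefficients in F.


Ȟ^0(U;F) ≅ 0,  Ȟ^1(U;F) ≅ Z/2,  Ȟ^2(U;F) ≅ Z

intersection data:
  W12={q3,q20,q26} W13={q3,q14,q21} W14={q11,q14,q33} W15={q2,q11,q32} W16={q24,q26,q32} W23={q3,q7,q18} W24={q12,q13,q34} W25={q7,q13,q15} W26={q1,q9,q12,q26} W34={q6,q14,q19} W35={q7,q10,q27} W36={q5,q19,q27} W45={q8,q11,q13} W46={q12,q19,q30} W56={q22,q27,q32}
  W123={q3} W126={q26} W134={q14} W145={q11} W156={q32} W235={q7} W245={q13} W246={q12} W346={q19} W356={q27}
C dims 6,15,10; δ0: rk 6, SNF 1^5·2; δ1: rk 9, SNF 1^9
Ȟ^0 = (6 − 6) − 0 = 0, so Ȟ^0 ≅ 0
Ȟ^1 = (15 − 9) − 6 = 0 plus torsion [2], so Ȟ^1 ≅ Z/2
Ȟ^2 = (10 − 0) − 9 = 1, so Ȟ^2 ≅ Z


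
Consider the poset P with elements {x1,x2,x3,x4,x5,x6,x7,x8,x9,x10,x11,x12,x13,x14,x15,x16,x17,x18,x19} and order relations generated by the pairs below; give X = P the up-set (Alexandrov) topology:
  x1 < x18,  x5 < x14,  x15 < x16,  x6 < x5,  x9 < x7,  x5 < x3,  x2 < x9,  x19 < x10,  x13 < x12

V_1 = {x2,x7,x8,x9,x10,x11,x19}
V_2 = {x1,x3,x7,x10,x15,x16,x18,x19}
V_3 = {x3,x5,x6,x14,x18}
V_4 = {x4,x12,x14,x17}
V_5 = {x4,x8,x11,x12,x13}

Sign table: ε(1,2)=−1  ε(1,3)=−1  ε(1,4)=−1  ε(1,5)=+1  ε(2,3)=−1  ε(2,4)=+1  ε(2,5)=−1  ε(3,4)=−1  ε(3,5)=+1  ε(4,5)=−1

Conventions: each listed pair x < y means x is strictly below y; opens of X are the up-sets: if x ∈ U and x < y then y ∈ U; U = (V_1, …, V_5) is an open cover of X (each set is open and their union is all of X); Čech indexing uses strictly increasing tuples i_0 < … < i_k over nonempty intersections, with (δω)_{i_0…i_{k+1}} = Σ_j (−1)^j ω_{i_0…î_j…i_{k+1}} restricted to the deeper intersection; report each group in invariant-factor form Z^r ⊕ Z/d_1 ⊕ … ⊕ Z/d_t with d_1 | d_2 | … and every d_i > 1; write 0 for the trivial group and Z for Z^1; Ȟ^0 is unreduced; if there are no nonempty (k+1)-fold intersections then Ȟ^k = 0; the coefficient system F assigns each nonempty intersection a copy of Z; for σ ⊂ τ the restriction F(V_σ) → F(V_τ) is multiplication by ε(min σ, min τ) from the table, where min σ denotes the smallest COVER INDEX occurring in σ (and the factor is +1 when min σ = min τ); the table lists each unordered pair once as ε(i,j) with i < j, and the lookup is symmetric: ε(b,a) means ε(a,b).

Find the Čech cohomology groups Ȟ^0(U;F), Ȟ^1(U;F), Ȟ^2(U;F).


Ȟ^0 ≅ Z; Ȟ^1 ≅ Z; Ȟ^2 ≅ 0

nonempty intersections:
  V12={x7,x10,x19} V15={x8,x11} V23={x3,x18} V34={x14} V45={x4,x12}
C dims 5,5; δ0: rk 4, SNF 1^4
Ȟ^0: (5−4)−0=1 ⇒ Z
Ȟ^1: (5−0)−4=1 ⇒ Z
Ȟ^2: (0−0)−0=0 ⇒ 0


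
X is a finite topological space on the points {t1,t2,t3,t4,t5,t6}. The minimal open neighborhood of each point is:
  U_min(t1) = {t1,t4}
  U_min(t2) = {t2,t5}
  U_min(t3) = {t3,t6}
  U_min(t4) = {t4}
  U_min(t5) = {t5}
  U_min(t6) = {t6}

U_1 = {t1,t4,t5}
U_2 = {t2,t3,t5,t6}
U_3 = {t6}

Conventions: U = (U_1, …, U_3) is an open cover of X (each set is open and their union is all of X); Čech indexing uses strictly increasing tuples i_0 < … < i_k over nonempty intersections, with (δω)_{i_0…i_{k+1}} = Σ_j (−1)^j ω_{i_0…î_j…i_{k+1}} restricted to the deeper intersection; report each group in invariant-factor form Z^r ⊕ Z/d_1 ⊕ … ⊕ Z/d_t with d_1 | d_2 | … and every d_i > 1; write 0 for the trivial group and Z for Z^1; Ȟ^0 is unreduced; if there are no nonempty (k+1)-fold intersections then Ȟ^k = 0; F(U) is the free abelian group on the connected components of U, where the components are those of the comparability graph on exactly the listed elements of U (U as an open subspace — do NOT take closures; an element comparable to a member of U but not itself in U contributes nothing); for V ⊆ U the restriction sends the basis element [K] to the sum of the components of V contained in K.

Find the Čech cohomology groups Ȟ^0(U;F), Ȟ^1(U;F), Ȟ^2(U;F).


nonempty intersections:
  U12={t5} U23={t6}
components per intersection:
  U1: {t1,t4} {t5}
  U2: {t2,t5} {t3,t6}
  U3: {t6}
  U12: {t5}
  U23: {t6}
C dims 5,2; δ0: rk 2, SNF 1^2
Ȟ^0: (5−2)−0=3 ⇒ Z^3
Ȟ^1: (2−0)−2=0 ⇒ 0
Ȟ^2: (0−0)−0=0 ⇒ 0

Ȟ^0 = Z^3, Ȟ^1 = 0 and Ȟ^2 = 0


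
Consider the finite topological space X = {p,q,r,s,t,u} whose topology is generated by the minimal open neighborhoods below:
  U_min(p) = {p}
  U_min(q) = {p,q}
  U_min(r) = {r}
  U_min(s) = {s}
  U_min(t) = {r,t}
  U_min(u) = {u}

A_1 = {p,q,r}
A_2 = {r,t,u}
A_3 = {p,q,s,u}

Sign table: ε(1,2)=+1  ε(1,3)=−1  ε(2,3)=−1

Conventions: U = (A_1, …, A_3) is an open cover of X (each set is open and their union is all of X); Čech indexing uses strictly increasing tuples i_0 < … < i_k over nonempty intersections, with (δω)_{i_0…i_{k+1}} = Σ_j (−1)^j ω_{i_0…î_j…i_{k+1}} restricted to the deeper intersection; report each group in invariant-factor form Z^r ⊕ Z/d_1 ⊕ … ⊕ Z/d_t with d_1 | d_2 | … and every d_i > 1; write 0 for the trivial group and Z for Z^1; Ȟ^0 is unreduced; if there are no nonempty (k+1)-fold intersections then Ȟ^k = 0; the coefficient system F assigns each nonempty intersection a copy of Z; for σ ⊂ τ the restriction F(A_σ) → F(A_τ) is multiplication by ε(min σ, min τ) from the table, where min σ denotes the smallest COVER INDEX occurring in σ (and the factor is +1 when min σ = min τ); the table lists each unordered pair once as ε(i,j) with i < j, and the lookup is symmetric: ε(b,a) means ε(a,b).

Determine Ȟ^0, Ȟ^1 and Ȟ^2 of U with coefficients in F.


nonempty intersections:
  A12={r} A13={p,q} A23={u}
C dims 3,3; δ0: rk 2, SNF 1^2
Ȟ^0: (3−2)−0=1 ⇒ Z
Ȟ^1: (3−0)−2=1 ⇒ Z
Ȟ^2: (0−0)−0=0 ⇒ 0

Ȟ^0(U;F) ≅ Z; Ȟ^1(U;F) ≅ Z; Ȟ^2(U;F) ≅ 0


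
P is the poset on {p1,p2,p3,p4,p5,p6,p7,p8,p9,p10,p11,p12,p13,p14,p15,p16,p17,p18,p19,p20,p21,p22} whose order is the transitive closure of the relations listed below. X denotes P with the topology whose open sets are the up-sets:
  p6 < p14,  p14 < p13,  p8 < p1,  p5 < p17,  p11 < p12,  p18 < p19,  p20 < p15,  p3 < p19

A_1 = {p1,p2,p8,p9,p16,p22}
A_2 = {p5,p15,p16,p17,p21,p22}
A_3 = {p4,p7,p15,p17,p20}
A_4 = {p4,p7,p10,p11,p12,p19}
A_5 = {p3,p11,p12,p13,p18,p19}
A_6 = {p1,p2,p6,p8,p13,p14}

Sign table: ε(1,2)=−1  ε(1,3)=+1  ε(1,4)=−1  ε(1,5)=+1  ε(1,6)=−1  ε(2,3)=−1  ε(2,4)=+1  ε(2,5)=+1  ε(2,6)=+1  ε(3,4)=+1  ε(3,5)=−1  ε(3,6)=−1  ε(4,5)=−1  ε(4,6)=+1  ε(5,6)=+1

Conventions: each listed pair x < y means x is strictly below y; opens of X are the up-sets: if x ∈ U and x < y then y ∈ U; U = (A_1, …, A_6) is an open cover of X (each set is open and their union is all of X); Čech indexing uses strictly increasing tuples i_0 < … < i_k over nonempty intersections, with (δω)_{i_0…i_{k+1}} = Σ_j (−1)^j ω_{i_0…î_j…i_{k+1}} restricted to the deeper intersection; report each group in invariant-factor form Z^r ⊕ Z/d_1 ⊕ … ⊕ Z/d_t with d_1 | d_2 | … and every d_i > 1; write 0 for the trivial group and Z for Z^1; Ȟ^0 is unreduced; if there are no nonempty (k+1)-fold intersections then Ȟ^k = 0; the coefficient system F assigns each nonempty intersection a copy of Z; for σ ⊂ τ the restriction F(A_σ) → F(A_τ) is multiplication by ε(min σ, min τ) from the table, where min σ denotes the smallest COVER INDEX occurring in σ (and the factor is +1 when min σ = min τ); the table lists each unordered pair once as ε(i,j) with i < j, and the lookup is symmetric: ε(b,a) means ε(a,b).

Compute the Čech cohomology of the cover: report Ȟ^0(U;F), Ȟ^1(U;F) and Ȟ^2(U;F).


nerve of the cover:
  A12={p16,p22} A16={p1,p2,p8} A23={p15,p17} A34={p4,p7} A45={p11,p12,p19} A56={p13}
C dims 6,6; δ0: rk 5, SNF 1^5
Ȟ^0 = (6 − 5) − 0 = 1, so Ȟ^0 ≅ Z
Ȟ^1 = (6 − 0) − 5 = 1, so Ȟ^1 ≅ Z
Ȟ^2 = (0 − 0) − 0 = 0, so Ȟ^2 ≅ 0

Ȟ^0 = Z,  Ȟ^1 = Z,  Ȟ^2 = 0


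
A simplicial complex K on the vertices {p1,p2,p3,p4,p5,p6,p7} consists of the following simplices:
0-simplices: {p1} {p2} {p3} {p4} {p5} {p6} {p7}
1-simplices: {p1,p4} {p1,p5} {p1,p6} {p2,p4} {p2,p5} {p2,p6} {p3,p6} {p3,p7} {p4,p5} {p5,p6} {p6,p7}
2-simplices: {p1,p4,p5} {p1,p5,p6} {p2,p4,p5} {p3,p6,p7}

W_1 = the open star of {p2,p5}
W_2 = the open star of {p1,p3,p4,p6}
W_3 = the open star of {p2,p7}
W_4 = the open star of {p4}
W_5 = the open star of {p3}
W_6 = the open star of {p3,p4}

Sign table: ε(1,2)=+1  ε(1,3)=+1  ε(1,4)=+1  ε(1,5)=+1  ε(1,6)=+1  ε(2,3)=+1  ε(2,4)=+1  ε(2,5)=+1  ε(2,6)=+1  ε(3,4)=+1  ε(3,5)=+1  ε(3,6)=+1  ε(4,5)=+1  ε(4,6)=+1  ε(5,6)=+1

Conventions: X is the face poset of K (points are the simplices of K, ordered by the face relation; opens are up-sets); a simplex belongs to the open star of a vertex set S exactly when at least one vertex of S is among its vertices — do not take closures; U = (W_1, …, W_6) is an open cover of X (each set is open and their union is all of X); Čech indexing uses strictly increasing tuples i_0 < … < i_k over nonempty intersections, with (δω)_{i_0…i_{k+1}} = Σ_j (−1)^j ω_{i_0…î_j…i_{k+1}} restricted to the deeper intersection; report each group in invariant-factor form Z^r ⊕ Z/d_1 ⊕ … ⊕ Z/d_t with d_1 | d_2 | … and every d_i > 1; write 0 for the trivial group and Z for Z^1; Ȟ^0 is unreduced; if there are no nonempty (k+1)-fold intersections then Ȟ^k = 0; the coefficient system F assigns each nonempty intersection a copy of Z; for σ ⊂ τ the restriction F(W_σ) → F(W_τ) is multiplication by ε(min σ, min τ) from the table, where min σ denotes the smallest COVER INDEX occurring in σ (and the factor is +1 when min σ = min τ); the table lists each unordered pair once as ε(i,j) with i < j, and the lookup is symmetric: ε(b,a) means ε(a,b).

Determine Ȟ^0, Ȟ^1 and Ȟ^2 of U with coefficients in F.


nonempty intersections:
  W1={{p2},{p5},{p1,p5},{p2,p4},{p2,p5},{p2,p6},{p4,p5},{p5,p6},{p1,p4,p5},{p1,p5,p6},{p2,p4,p5}} W2={{p1},{p3},{p4},{p6},{p1,p4},{p1,p5},{p1,p6},{p2,p4},{p2,p6},{p3,p6},{p3,p7},{p4,p5},{p5,p6},{p6,p7},{p1,p4,p5},{p1,p5,p6},{p2,p4,p5},{p3,p6,p7}} W3={{p2},{p7},{p2,p4},{p2,p5},{p2,p6},{p3,p7},{p6,p7},{p2,p4,p5},{p3,p6,p7}} W4={{p4},{p1,p4},{p2,p4},{p4,p5},{p1,p4,p5},{p2,p4,p5}} W5={{p3},{p3,p6},{p3,p7},{p3,p6,p7}} W6={{p3},{p4},{p1,p4},{p2,p4},{p3,p6},{p3,p7},{p4,p5},{p1,p4,p5},{p2,p4,p5},{p3,p6,p7}}
  W12={{p1,p5},{p2,p4},{p2,p6},{p4,p5},{p5,p6},{p1,p4,p5},{p1,p5,p6},{p2,p4,p5}} W13={{p2},{p2,p4},{p2,p5},{p2,p6},{p2,p4,p5}} W14={{p2,p4},{p4,p5},{p1,p4,p5},{p2,p4,p5}} W16={{p2,p4},{p4,p5},{p1,p4,p5},{p2,p4,p5}} W23={{p2,p4},{p2,p6},{p3,p7},{p6,p7},{p2,p4,p5},{p3,p6,p7}} W24={{p4},{p1,p4},{p2,p4},{p4,p5},{p1,p4,p5},{p2,p4,p5}} W25={{p3},{p3,p6},{p3,p7},{p3,p6,p7}} W26={{p3},{p4},{p1,p4},{p2,p4},{p3,p6},{p3,p7},{p4,p5},{p1,p4,p5},{p2,p4,p5},{p3,p6,p7}} W34={{p2,p4},{p2,p4,p5}} W35={{p3,p7},{p3,p6,p7}} W36={{p2,p4},{p3,p7},{p2,p4,p5},{p3,p6,p7}} W46={{p4},{p1,p4},{p2,p4},{p4,p5},{p1,p4,p5},{p2,p4,p5}} W56={{p3},{p3,p6},{p3,p7},{p3,p6,p7}}
  W123={{p2,p4},{p2,p6},{p2,p4,p5}} W124={{p2,p4},{p4,p5},{p1,p4,p5},{p2,p4,p5}} W126={{p2,p4},{p4,p5},{p1,p4,p5},{p2,p4,p5}} W134={{p2,p4},{p2,p4,p5}} W136={{p2,p4},{p2,p4,p5}} W146={{p2,p4},{p4,p5},{p1,p4,p5},{p2,p4,p5}} W234={{p2,p4},{p2,p4,p5}} W235={{p3,p7},{p3,p6,p7}} W236={{p2,p4},{p3,p7},{p2,p4,p5},{p3,p6,p7}} W246={{p4},{p1,p4},{p2,p4},{p4,p5},{p1,p4,p5},{p2,p4,p5}} W256={{p3},{p3,p6},{p3,p7},{p3,p6,p7}} W346={{p2,p4},{p2,p4,p5}} W356={{p3,p7},{p3,p6,p7}}
  W1234={{p2,p4},{p2,p4,p5}} W1236={{p2,p4},{p2,p4,p5}} W1246={{p2,p4},{p4,p5},{p1,p4,p5},{p2,p4,p5}} W1346={{p2,p4},{p2,p4,p5}} W2346={{p2,p4},{p2,p4,p5}} W2356={{p3,p7},{p3,p6,p7}}
  W12346={{p2,p4},{p2,p4,p5}}
C dims 6,13,13,6; δ0: rk 5, SNF 1^5; δ1: rk 8, SNF 1^8; δ2: rk 5, SNF 1^5
Ȟ^0: (6−5)−0=1 ⇒ Z
Ȟ^1: (13−8)−5=0 ⇒ 0
Ȟ^2: (13−5)−8=0 ⇒ 0

Ȟ^0(U;F) ≅ Z,  Ȟ^1(U;F) ≅ 0,  Ȟ^2(U;F) ≅ 0


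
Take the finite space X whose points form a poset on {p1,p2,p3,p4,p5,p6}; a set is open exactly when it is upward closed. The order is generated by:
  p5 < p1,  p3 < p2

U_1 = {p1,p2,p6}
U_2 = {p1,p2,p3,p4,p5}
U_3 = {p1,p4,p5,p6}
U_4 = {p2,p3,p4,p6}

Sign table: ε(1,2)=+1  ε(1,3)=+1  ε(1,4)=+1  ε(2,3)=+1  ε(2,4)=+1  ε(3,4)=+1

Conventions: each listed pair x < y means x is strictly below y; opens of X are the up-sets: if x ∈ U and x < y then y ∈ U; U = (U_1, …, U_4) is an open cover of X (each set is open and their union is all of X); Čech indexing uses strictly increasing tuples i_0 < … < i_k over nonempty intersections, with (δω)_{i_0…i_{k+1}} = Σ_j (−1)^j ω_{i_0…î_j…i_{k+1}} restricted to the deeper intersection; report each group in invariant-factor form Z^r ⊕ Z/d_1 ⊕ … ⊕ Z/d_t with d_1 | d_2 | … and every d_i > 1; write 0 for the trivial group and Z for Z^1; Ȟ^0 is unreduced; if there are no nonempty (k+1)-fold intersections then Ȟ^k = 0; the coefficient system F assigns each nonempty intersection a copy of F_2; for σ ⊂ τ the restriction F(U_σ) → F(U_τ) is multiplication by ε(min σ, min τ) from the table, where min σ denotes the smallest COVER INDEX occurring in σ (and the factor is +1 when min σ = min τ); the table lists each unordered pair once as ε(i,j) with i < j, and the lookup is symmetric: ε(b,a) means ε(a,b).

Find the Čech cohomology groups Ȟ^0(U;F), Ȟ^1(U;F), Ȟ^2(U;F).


Ȟ^0 ≅ Z/2,  Ȟ^1 ≅ 0,  Ȟ^2 ≅ Z/2

nerve simplices:
  U12={p1,p2} U13={p1,p6} U14={p2,p6} U23={p1,p4,p5} U24={p2,p3,p4} U34={p4,p6}
  U123={p1} U124={p2} U134={p6} U234={p4}
C dims 4,6,4; δ0: rk_F2 3; δ1: rk_F2 3
degree 0: 4−3−0 = 1 → Ȟ^0 ≅ Z/2
degree 1: 6−3−3 = 0 → Ȟ^1 ≅ 0
degree 2: 4−0−3 = 1 → Ȟ^2 ≅ Z/2


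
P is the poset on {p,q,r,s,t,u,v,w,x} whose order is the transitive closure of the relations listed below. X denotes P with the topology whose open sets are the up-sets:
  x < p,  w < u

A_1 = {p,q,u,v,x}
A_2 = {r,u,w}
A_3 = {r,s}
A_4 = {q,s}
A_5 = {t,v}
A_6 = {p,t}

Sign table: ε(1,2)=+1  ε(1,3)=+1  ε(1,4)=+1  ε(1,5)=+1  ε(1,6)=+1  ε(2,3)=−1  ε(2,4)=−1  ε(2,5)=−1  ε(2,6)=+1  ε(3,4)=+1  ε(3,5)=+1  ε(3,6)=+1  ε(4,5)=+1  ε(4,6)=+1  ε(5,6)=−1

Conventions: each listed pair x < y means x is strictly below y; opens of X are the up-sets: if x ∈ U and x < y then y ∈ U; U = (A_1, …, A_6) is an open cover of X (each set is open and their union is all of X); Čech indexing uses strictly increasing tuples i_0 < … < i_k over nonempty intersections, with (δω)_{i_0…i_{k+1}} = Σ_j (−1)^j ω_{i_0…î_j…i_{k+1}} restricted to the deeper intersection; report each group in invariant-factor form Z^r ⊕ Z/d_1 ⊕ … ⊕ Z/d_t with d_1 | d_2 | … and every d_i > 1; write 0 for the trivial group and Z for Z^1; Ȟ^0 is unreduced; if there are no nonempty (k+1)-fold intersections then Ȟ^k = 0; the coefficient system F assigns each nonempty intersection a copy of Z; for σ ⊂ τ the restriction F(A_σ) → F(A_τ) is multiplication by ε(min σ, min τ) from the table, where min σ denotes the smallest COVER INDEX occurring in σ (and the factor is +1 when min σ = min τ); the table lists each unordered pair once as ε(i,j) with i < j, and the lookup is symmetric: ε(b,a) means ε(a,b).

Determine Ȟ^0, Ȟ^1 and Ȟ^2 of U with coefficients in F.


nonempty intersections:
  A12={u} A14={q} A15={v} A16={p} A23={r} A34={s} A56={t}
C dims 6,7; δ0: rk 6, SNF 1^5·2
Ȟ^0: (6−6)−0=0 ⇒ 0
Ȟ^1: (7−0)−6=1 plus torsion [2] ⇒ Z ⊕ Z/2
Ȟ^2: (0−0)−0=0 ⇒ 0

Ȟ^0(U;F) ≅ 0; Ȟ^1(U;F) ≅ Z ⊕ Z/2; Ȟ^2(U;F) ≅ 0


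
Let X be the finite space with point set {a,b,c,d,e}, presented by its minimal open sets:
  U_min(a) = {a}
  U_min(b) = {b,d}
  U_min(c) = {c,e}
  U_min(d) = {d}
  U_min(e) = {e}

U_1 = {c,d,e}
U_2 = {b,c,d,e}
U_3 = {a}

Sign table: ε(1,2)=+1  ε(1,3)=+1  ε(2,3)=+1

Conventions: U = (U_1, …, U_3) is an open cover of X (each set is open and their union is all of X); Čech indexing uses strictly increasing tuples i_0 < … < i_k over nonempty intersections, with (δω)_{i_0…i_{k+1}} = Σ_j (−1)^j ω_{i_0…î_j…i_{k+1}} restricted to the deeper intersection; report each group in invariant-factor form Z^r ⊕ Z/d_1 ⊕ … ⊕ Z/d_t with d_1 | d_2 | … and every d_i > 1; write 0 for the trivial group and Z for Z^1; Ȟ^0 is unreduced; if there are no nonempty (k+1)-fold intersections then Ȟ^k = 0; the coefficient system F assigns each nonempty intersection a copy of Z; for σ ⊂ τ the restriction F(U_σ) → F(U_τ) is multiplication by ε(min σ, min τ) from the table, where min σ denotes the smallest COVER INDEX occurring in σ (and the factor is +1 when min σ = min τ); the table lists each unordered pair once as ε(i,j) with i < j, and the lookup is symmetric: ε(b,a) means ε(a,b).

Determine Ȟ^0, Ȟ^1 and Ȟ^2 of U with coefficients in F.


Ȟ^0(U;F) ≅ Z^2; Ȟ^1(U;F) ≅ 0; Ȟ^2(U;F) ≅ 0

cover nerve:
  U12={c,d,e}
C dims 3,1; δ0: rk 1, SNF 1^1
Ȟ^0: (3−1)−0=2 ⇒ Z^2
Ȟ^1: (1−0)−1=0 ⇒ 0
Ȟ^2: (0−0)−0=0 ⇒ 0


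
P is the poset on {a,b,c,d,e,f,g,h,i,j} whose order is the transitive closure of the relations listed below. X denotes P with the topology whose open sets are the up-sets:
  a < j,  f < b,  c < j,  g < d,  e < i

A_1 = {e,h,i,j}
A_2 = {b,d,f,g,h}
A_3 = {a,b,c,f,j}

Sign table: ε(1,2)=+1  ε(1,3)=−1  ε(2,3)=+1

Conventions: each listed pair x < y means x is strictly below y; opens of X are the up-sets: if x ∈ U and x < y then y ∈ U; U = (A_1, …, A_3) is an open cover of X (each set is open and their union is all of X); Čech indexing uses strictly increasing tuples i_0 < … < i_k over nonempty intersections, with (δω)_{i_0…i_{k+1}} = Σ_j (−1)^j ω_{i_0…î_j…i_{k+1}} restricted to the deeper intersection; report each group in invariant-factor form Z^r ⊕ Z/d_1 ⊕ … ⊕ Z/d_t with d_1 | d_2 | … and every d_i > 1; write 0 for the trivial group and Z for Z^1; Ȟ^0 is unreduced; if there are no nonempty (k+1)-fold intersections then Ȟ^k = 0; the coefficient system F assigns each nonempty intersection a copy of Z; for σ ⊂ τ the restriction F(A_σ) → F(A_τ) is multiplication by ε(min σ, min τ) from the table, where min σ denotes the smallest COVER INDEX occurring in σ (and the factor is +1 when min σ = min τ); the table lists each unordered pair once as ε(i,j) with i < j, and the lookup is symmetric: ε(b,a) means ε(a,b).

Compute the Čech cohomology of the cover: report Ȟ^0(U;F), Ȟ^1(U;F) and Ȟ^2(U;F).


Ȟ^0 ≅ 0, Ȟ^1 ≅ Z/2 and Ȟ^2 ≅ 0

nerve of the cover:
  A12={h} A13={j} A23={b,f}
C dims 3,3; δ0: rk 3, SNF 1^2·2
Ȟ^0 = (3 − 3) − 0 = 0, so Ȟ^0 ≅ 0
Ȟ^1 = (3 − 0) − 3 = 0 plus torsion [2], so Ȟ^1 ≅ Z/2
Ȟ^2 = (0 − 0) − 0 = 0, so Ȟ^2 ≅ 0


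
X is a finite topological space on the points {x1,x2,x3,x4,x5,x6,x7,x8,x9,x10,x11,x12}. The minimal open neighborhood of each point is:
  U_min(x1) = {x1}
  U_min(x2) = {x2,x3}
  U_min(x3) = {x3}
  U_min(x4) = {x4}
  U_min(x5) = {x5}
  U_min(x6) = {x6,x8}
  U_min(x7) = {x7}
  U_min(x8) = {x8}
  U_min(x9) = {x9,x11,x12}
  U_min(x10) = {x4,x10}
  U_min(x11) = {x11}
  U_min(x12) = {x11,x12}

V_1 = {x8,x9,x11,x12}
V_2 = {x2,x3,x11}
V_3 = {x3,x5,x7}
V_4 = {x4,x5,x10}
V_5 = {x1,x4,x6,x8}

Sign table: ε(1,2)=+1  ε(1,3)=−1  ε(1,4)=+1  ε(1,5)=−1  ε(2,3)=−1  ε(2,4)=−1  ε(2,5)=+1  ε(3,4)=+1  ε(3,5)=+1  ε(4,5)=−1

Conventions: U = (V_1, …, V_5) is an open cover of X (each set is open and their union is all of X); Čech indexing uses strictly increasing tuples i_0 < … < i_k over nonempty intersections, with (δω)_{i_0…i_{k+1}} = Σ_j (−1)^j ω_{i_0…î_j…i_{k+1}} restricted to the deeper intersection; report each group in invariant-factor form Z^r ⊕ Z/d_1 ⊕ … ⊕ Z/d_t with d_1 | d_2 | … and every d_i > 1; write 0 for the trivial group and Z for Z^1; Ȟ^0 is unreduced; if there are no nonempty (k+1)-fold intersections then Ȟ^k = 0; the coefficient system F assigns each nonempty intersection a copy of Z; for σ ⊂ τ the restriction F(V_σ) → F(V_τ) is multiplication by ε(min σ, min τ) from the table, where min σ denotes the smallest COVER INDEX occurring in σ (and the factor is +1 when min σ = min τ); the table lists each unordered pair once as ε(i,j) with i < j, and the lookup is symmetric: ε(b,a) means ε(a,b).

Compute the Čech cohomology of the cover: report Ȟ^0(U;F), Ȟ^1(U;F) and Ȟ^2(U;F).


nerve simplices:
  V12={x11} V15={x8} V23={x3} V34={x5} V45={x4}
C dims 5,5; δ0: rk 5, SNF 1^4·2
degree 0: 5−5−0 = 0 → Ȟ^0 ≅ 0
degree 1: 5−0−5 = 0 plus torsion [2] → Ȟ^1 ≅ Z/2
degree 2: 0−0−0 = 0 → Ȟ^2 ≅ 0

Ȟ^0(U;F) ≅ 0; Ȟ^1(U;F) ≅ Z/2; Ȟ^2(U;F) ≅ 0


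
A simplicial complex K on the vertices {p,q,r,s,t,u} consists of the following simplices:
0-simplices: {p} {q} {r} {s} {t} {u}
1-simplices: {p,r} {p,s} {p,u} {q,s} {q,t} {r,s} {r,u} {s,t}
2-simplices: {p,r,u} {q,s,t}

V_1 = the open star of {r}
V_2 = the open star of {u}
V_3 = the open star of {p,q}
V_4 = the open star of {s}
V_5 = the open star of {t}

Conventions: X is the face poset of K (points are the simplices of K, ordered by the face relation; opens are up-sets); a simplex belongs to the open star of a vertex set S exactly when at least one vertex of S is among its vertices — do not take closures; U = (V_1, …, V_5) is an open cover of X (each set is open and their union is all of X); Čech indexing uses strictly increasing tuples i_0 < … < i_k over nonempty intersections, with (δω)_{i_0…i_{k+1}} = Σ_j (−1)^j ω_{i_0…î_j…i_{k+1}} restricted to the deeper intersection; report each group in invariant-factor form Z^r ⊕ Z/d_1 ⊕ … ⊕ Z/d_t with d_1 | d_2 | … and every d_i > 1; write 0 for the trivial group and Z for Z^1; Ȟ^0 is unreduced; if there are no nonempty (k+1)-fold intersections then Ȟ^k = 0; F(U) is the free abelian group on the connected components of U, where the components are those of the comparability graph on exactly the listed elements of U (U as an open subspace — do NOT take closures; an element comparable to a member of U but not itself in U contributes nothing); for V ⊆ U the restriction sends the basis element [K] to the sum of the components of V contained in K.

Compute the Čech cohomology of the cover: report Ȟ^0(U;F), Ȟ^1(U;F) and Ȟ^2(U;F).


Ȟ^0 ≅ Z, Ȟ^1 ≅ Z, Ȟ^2 ≅ 0

nonempty intersections:
  V1={{r},{p,r},{r,s},{r,u},{p,r,u}} V2={{u},{p,u},{r,u},{p,r,u}} V3={{p},{q},{p,r},{p,s},{p,u},{q,s},{q,t},{p,r,u},{q,s,t}} V4={{s},{p,s},{q,s},{r,s},{s,t},{q,s,t}} V5={{t},{q,t},{s,t},{q,s,t}}
  V12={{r,u},{p,r,u}} V13={{p,r},{p,r,u}} V14={{r,s}} V23={{p,u},{p,r,u}} V34={{p,s},{q,s},{q,s,t}} V35={{q,t},{q,s,t}} V45={{s,t},{q,s,t}}
  V123={{p,r,u}} V345={{q,s,t}}
components per intersection:
  V1: {{r},{p,r},{r,s},{r,u},{p,r,u}}
  V2: {{u},{p,u},{r,u},{p,r,u}}
  V3: {{p},{p,r},{p,s},{p,u},{p,r,u}} {{q},{q,s},{q,t},{q,s,t}}
  V4: {{s},{p,s},{q,s},{r,s},{s,t},{q,s,t}}
  V5: {{t},{q,t},{s,t},{q,s,t}}
  V12: {{r,u},{p,r,u}}
  V13: {{p,r},{p,r,u}}
  V14: {{r,s}}
  V23: {{p,u},{p,r,u}}
  V34: {{p,s}} {{q,s},{q,s,t}}
  V35: {{q,t},{q,s,t}}
  V45: {{s,t},{q,s,t}}
  V123: {{p,r,u}}
  V345: {{q,s,t}}
C dims 6,8,2; δ0: rk 5, SNF 1^5; δ1: rk 2, SNF 1^2
Ȟ^0: (6−5)−0=1 ⇒ Z
Ȟ^1: (8−2)−5=1 ⇒ Z
Ȟ^2: (2−0)−2=0 ⇒ 0


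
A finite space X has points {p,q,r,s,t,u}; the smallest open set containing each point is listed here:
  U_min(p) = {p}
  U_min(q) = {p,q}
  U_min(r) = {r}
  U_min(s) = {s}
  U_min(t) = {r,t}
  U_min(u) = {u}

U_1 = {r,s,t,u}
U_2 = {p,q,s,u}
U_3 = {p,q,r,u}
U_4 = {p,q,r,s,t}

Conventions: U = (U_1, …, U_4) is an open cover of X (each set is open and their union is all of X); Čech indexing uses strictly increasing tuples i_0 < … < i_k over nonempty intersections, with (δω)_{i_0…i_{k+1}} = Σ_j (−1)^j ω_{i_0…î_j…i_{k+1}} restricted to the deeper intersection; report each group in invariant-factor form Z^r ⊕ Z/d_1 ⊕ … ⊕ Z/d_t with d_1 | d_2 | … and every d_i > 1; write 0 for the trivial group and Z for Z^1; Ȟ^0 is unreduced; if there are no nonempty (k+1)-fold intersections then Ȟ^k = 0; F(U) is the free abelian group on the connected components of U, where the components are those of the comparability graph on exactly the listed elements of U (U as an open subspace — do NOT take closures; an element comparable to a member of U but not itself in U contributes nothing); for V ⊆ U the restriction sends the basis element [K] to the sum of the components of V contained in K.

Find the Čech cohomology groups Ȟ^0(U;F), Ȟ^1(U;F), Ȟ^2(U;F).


Ȟ^0 = Z^4, Ȟ^1 = 0 and Ȟ^2 = 0

cover nerve:
  U12={s,u} U13={r,u} U14={r,s,t} U23={p,q,u} U24={p,q,s} U34={p,q,r}
  U123={u} U124={s} U134={r} U234={p,q}
components per intersection:
  U1: {r,t} {s} {u}
  U2: {p,q} {s} {u}
  U3: {p,q} {r} {u}
  U4: {p,q} {r,t} {s}
  U12: {s} {u}
  U13: {r} {u}
  U14: {r,t} {s}
  U23: {p,q} {u}
  U24: {p,q} {s}
  U34: {p,q} {r}
  U123: {u}
  U124: {s}
  U134: {r}
  U234: {p,q}
C dims 12,12,4; δ0: rk 8, SNF 1^8; δ1: rk 4, SNF 1^4
Ȟ^0: (12−8)−0=4 ⇒ Z^4
Ȟ^1: (12−4)−8=0 ⇒ 0
Ȟ^2: (4−0)−4=0 ⇒ 0


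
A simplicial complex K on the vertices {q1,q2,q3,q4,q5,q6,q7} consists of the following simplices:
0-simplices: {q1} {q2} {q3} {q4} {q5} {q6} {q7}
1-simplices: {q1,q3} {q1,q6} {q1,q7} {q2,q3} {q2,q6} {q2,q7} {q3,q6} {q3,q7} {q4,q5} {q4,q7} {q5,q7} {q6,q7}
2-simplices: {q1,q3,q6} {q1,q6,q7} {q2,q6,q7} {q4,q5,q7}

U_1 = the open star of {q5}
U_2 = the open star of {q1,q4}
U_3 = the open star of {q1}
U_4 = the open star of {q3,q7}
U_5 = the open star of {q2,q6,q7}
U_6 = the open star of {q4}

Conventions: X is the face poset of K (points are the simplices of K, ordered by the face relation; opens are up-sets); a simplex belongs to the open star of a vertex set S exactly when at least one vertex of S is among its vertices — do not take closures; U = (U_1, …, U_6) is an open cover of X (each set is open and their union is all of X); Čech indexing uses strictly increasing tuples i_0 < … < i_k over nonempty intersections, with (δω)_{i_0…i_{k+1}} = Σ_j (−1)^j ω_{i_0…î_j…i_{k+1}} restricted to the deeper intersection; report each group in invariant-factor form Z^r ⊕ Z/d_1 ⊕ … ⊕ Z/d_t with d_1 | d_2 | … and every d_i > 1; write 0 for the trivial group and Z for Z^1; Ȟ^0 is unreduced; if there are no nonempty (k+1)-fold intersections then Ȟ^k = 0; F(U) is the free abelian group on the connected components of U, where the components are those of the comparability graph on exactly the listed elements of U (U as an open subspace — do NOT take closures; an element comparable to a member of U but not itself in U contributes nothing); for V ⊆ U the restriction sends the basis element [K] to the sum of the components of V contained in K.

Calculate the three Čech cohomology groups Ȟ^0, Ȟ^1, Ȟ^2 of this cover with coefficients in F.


Ȟ^0 = Z, Ȟ^1 = Z^2 and Ȟ^2 = 0

nonempty overlaps:
  U1={{q5},{q4,q5},{q5,q7},{q4,q5,q7}} U2={{q1},{q4},{q1,q3},{q1,q6},{q1,q7},{q4,q5},{q4,q7},{q1,q3,q6},{q1,q6,q7},{q4,q5,q7}} U3={{q1},{q1,q3},{q1,q6},{q1,q7},{q1,q3,q6},{q1,q6,q7}} U4={{q3},{q7},{q1,q3},{q1,q7},{q2,q3},{q2,q7},{q3,q6},{q3,q7},{q4,q7},{q5,q7},{q6,q7},{q1,q3,q6},{q1,q6,q7},{q2,q6,q7},{q4,q5,q7}} U5={{q2},{q6},{q7},{q1,q6},{q1,q7},{q2,q3},{q2,q6},{q2,q7},{q3,q6},{q3,q7},{q4,q7},{q5,q7},{q6,q7},{q1,q3,q6},{q1,q6,q7},{q2,q6,q7},{q4,q5,q7}} U6={{q4},{q4,q5},{q4,q7},{q4,q5,q7}}
  U12={{q4,q5},{q4,q5,q7}} U14={{q5,q7},{q4,q5,q7}} U15={{q5,q7},{q4,q5,q7}} U16={{q4,q5},{q4,q5,q7}} U23={{q1},{q1,q3},{q1,q6},{q1,q7},{q1,q3,q6},{q1,q6,q7}} U24={{q1,q3},{q1,q7},{q4,q7},{q1,q3,q6},{q1,q6,q7},{q4,q5,q7}} U25={{q1,q6},{q1,q7},{q4,q7},{q1,q3,q6},{q1,q6,q7},{q4,q5,q7}} U26={{q4},{q4,q5},{q4,q7},{q4,q5,q7}} U34={{q1,q3},{q1,q7},{q1,q3,q6},{q1,q6,q7}} U35={{q1,q6},{q1,q7},{q1,q3,q6},{q1,q6,q7}} U45={{q7},{q1,q7},{q2,q3},{q2,q7},{q3,q6},{q3,q7},{q4,q7},{q5,q7},{q6,q7},{q1,q3,q6},{q1,q6,q7},{q2,q6,q7},{q4,q5,q7}} U46={{q4,q7},{q4,q5,q7}} U56={{q4,q7},{q4,q5,q7}}
  U124={{q4,q5,q7}} U125={{q4,q5,q7}} U126={{q4,q5},{q4,q5,q7}} U145={{q5,q7},{q4,q5,q7}} U146={{q4,q5,q7}} U156={{q4,q5,q7}} U234={{q1,q3},{q1,q7},{q1,q3,q6},{q1,q6,q7}} U235={{q1,q6},{q1,q7},{q1,q3,q6},{q1,q6,q7}} U245={{q1,q7},{q4,q7},{q1,q3,q6},{q1,q6,q7},{q4,q5,q7}} U246={{q4,q7},{q4,q5,q7}} U256={{q4,q7},{q4,q5,q7}} U345={{q1,q7},{q1,q3,q6},{q1,q6,q7}} U456={{q4,q7},{q4,q5,q7}}
  U1245={{q4,q5,q7}} U1246={{q4,q5,q7}} U1256={{q4,q5,q7}} U1456={{q4,q5,q7}} U2345={{q1,q7},{q1,q3,q6},{q1,q6,q7}} U2456={{q4,q7},{q4,q5,q7}}
  U12456={{q4,q5,q7}}
components per intersection:
  U1: {{q5},{q4,q5},{q5,q7},{q4,q5,q7}}
  U2: {{q1},{q1,q3},{q1,q6},{q1,q7},{q1,q3,q6},{q1,q6,q7}} {{q4},{q4,q5},{q4,q7},{q4,q5,q7}}
  U3: {{q1},{q1,q3},{q1,q6},{q1,q7},{q1,q3,q6},{q1,q6,q7}}
  U4: {{q3},{q7},{q1,q3},{q1,q7},{q2,q3},{q2,q7},{q3,q6},{q3,q7},{q4,q7},{q5,q7},{q6,q7},{q1,q3,q6},{q1,q6,q7},{q2,q6,q7},{q4,q5,q7}}
  U5: {{q2},{q6},{q7},{q1,q6},{q1,q7},{q2,q3},{q2,q6},{q2,q7},{q3,q6},{q3,q7},{q4,q7},{q5,q7},{q6,q7},{q1,q3,q6},{q1,q6,q7},{q2,q6,q7},{q4,q5,q7}}
  U6: {{q4},{q4,q5},{q4,q7},{q4,q5,q7}}
  U12: {{q4,q5},{q4,q5,q7}}
  U14: {{q5,q7},{q4,q5,q7}}
  U15: {{q5,q7},{q4,q5,q7}}
  U16: {{q4,q5},{q4,q5,q7}}
  U23: {{q1},{q1,q3},{q1,q6},{q1,q7},{q1,q3,q6},{q1,q6,q7}}
  U24: {{q1,q3},{q1,q3,q6}} {{q1,q7},{q1,q6,q7}} {{q4,q7},{q4,q5,q7}}
  U25: {{q1,q6},{q1,q7},{q1,q3,q6},{q1,q6,q7}} {{q4,q7},{q4,q5,q7}}
  U26: {{q4},{q4,q5},{q4,q7},{q4,q5,q7}}
  U34: {{q1,q3},{q1,q3,q6}} {{q1,q7},{q1,q6,q7}}
  U35: {{q1,q6},{q1,q7},{q1,q3,q6},{q1,q6,q7}}
  U45: {{q7},{q1,q7},{q2,q7},{q3,q7},{q4,q7},{q5,q7},{q6,q7},{q1,q6,q7},{q2,q6,q7},{q4,q5,q7}} {{q2,q3}} {{q3,q6},{q1,q3,q6}}
  U46: {{q4,q7},{q4,q5,q7}}
  U56: {{q4,q7},{q4,q5,q7}}
  U124: {{q4,q5,q7}}
  U125: {{q4,q5,q7}}
  U126: {{q4,q5},{q4,q5,q7}}
  U145: {{q5,q7},{q4,q5,q7}}
  U146: {{q4,q5,q7}}
  U156: {{q4,q5,q7}}
  U234: {{q1,q3},{q1,q3,q6}} {{q1,q7},{q1,q6,q7}}
  U235: {{q1,q6},{q1,q7},{q1,q3,q6},{q1,q6,q7}}
  U245: {{q1,q7},{q1,q6,q7}} {{q4,q7},{q4,q5,q7}} {{q1,q3,q6}}
  U246: {{q4,q7},{q4,q5,q7}}
  U256: {{q4,q7},{q4,q5,q7}}
  U345: {{q1,q7},{q1,q6,q7}} {{q1,q3,q6}}
  U456: {{q4,q7},{q4,q5,q7}}
  U1245: {{q4,q5,q7}}
  U1246: {{q4,q5,q7}}
  U1256: {{q4,q5,q7}}
  U1456: {{q4,q5,q7}}
  U2345: {{q1,q7},{q1,q6,q7}} {{q1,q3,q6}}
  U2456: {{q4,q7},{q4,q5,q7}}
  U12456: {{q4,q5,q7}}
C dims 7,19,17,7; δ0: rk 6, SNF 1^6; δ1: rk 11, SNF 1^11; δ2: rk 6, SNF 1^6
degree 0: 7−6−0 = 1 → Ȟ^0 ≅ Z
degree 1: 19−11−6 = 2 → Ȟ^1 ≅ Z^2
degree 2: 17−6−11 = 0 → Ȟ^2 ≅ 0


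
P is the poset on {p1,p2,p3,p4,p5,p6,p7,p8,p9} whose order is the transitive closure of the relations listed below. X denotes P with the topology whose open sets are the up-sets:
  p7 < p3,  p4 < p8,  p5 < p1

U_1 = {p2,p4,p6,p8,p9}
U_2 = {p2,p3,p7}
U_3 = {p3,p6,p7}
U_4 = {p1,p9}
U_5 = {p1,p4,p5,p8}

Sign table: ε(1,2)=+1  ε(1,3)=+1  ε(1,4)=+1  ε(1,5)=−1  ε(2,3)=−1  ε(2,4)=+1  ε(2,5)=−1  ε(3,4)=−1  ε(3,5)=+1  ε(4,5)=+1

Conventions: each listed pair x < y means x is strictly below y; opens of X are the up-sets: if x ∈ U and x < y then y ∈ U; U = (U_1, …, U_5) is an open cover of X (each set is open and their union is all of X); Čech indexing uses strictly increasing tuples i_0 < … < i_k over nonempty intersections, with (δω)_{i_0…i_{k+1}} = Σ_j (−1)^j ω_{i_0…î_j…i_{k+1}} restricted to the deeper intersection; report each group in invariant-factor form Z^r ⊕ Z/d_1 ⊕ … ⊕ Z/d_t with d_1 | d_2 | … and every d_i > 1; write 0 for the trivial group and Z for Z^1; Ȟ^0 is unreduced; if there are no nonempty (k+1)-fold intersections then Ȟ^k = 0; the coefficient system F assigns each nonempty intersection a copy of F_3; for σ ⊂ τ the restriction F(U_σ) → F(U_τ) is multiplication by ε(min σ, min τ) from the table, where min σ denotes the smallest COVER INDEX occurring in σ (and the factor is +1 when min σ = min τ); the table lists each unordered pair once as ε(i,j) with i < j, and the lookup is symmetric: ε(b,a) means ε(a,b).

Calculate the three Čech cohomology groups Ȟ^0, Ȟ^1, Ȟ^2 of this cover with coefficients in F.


Ȟ^0 ≅ 0,  Ȟ^1 ≅ Z/3,  Ȟ^2 ≅ 0

nerve of the cover:
  U12={p2} U13={p6} U14={p9} U15={p4,p8} U23={p3,p7} U45={p1}
C dims 5,6; δ0: rk_F3 5
Ȟ^0 = (5 − 5) − 0 = 0, so Ȟ^0 ≅ 0
Ȟ^1 = (6 − 0) − 5 = 1, so Ȟ^1 ≅ Z/3
Ȟ^2 = (0 − 0) − 0 = 0, so Ȟ^2 ≅ 0


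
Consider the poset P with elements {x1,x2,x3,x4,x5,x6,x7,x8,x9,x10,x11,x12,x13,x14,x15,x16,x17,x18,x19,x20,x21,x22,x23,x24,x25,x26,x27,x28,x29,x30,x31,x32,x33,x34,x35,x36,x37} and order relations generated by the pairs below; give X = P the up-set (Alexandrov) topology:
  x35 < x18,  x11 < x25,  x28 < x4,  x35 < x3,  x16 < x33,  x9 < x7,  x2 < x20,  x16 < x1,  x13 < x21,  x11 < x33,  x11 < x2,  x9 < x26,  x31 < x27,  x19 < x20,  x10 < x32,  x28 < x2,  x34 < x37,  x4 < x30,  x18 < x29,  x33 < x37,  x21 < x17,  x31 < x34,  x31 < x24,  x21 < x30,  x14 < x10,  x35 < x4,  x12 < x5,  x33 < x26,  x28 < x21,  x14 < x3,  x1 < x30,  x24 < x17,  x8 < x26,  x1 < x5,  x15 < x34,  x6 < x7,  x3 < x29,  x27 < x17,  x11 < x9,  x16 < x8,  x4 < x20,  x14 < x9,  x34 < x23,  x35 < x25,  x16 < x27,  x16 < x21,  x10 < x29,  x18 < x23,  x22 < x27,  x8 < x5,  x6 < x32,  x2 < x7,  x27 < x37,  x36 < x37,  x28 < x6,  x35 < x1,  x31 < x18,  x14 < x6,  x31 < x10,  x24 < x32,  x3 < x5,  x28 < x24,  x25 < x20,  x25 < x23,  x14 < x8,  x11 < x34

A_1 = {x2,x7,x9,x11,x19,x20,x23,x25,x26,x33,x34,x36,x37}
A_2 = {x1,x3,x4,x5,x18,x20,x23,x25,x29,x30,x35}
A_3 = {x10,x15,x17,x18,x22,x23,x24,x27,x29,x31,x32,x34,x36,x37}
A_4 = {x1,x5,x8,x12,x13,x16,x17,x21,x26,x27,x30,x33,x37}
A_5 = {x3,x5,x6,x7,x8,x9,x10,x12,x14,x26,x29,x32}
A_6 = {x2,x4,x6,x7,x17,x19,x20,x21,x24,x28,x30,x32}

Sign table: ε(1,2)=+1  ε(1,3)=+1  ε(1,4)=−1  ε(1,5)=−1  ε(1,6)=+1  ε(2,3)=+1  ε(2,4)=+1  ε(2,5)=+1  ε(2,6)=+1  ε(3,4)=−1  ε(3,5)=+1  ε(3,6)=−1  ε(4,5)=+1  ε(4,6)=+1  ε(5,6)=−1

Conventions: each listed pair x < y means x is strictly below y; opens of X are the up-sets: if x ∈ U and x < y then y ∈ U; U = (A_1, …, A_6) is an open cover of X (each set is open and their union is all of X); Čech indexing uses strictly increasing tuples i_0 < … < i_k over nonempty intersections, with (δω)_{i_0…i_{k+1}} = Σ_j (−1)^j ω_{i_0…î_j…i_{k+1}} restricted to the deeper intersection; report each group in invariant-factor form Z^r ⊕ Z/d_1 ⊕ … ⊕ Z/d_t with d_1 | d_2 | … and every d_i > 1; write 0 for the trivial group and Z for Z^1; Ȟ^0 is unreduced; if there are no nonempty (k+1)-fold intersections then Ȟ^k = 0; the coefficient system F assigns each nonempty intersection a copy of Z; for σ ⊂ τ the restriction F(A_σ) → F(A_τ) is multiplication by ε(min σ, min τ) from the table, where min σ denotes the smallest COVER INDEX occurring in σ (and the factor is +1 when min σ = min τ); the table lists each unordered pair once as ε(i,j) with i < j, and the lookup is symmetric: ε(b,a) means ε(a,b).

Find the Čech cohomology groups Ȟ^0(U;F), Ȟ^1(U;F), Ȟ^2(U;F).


nerve simplices:
  A12={x20,x23,x25} A13={x23,x34,x36,x37} A14={x26,x33,x37} A15={x7,x9,x26} A16={x2,x7,x19,x20} A23={x18,x23,x29} A24={x1,x5,x30} A25={x3,x5,x29} A26={x4,x20,x30} A34={x17,x27,x37} A35={x10,x29,x32} A36={x17,x24,x32} A45={x5,x8,x12,x26} A46={x17,x21,x30} A56={x6,x7,x32}
  A123={x23} A126={x20} A134={x37} A145={x26} A156={x7} A235={x29} A245={x5} A246={x30} A346={x17} A356={x32}
C dims 6,15,10; δ0: rk 6, SNF 1^5·2; δ1: rk 9, SNF 1^9
degree 0: 6−6−0 = 0 → Ȟ^0 ≅ 0
degree 1: 15−9−6 = 0 plus torsion [2] → Ȟ^1 ≅ Z/2
degree 2: 10−0−9 = 1 → Ȟ^2 ≅ Z

Ȟ^0 ≅ 0,  Ȟ^1 ≅ Z/2,  Ȟ^2 ≅ Z


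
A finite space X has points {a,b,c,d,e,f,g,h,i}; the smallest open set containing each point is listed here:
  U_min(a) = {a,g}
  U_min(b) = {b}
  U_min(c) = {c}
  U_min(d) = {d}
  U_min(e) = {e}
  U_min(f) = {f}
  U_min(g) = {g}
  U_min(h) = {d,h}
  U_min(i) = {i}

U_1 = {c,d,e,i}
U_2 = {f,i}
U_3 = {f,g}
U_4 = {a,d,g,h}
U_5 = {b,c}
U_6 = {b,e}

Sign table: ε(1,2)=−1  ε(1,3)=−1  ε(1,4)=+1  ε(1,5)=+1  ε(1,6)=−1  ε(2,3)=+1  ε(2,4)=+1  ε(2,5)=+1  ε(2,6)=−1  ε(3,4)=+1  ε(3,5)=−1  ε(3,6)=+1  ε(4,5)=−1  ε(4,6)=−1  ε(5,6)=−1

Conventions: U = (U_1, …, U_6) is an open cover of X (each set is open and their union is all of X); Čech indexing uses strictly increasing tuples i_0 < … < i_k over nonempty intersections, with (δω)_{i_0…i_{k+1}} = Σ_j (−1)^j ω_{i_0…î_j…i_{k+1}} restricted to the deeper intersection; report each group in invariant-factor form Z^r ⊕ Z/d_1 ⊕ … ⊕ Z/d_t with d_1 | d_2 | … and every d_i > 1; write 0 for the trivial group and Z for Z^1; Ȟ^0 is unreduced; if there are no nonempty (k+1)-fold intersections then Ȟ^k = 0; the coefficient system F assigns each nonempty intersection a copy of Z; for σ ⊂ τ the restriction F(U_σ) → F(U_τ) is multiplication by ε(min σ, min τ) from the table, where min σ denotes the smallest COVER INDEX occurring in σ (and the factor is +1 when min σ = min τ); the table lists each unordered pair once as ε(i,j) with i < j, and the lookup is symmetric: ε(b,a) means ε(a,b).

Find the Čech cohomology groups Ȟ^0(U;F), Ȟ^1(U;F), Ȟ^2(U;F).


nonempty overlaps:
  U12={i} U14={d} U15={c} U16={e} U23={f} U34={g} U56={b}
C dims 6,7; δ0: rk 6, SNF 1^5·2
degree 0: 6−6−0 = 0 → Ȟ^0 ≅ 0
degree 1: 7−0−6 = 1 plus torsion [2] → Ȟ^1 ≅ Z ⊕ Z/2
degree 2: 0−0−0 = 0 → Ȟ^2 ≅ 0

Ȟ^0 ≅ 0,  Ȟ^1 ≅ Z ⊕ Z/2,  Ȟ^2 ≅ 0


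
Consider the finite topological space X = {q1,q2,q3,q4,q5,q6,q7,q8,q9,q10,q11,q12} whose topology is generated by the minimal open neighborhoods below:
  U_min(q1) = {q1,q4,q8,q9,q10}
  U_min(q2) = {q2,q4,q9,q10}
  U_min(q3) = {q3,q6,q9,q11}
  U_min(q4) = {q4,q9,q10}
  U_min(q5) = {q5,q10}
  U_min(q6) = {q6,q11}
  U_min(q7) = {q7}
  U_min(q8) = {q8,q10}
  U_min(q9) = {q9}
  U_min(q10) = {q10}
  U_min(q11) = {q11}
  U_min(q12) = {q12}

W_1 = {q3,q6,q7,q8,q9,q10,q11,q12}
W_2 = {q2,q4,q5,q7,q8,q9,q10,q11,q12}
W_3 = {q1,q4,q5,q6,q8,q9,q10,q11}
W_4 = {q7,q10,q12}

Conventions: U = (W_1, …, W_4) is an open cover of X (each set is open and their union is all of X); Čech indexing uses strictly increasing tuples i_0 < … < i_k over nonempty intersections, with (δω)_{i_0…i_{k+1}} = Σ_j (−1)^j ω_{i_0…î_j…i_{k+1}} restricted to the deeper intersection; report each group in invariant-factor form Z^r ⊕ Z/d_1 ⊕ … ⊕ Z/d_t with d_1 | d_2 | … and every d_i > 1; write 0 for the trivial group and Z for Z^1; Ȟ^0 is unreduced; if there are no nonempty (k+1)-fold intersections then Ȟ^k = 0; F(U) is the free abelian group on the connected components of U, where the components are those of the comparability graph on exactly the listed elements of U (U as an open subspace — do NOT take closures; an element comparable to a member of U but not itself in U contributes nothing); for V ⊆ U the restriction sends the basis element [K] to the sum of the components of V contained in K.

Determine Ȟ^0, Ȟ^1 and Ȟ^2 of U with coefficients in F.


intersection data:
  W12={q7,q8,q9,q10,q11,q12} W13={q6,q8,q9,q10,q11} W14={q7,q10,q12} W23={q4,q5,q8,q9,q10,q11} W24={q7,q10,q12} W34={q10}
  W123={q8,q9,q10,q11} W124={q7,q10,q12} W134={q10} W234={q10}
  W1234={q10}
components per intersection:
  W1: {q3,q6,q9,q11} {q7} {q8,q10} {q12}
  W2: {q2,q4,q5,q8,q9,q10} {q7} {q11} {q12}
  W3: {q1,q4,q5,q8,q9,q10} {q6,q11}
  W4: {q7} {q10} {q12}
  W12: {q7} {q8,q10} {q9} {q11} {q12}
  W13: {q6,q11} {q8,q10} {q9}
  W14: {q7} {q10} {q12}
  W23: {q4,q5,q8,q9,q10} {q11}
  W24: {q7} {q10} {q12}
  W34: {q10}
  W123: {q8,q10} {q9} {q11}
  W124: {q7} {q10} {q12}
  W134: {q10}
  W234: {q10}
  W1234: {q10}
C dims 13,17,8,1; δ0: rk 10, SNF 1^10; δ1: rk 7, SNF 1^7; δ2: rk 1, SNF 1^1
Ȟ^0 = (13 − 10) − 0 = 3, so Ȟ^0 ≅ Z^3
Ȟ^1 = (17 − 7) − 10 = 0, so Ȟ^1 ≅ 0
Ȟ^2 = (8 − 1) − 7 = 0, so Ȟ^2 ≅ 0

Ȟ^0 = Z^3,  Ȟ^1 = 0,  Ȟ^2 = 0
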